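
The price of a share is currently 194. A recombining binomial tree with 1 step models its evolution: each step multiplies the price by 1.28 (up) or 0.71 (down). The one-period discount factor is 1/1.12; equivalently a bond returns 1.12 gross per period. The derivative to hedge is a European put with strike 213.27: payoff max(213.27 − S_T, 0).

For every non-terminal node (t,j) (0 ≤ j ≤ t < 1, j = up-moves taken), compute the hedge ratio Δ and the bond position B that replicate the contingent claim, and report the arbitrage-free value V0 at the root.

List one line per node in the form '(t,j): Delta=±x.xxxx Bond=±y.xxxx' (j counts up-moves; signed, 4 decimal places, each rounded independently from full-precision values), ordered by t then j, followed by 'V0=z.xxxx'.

Risk-neutral probability p* = (R−d)/(u−d) = (1.12−0.71)/(1.28−0.71) = 0.7193.
At expiry t=1: V(1,0)=75.5300, V(1,1)=0.0000
  t=0,j=0: stock 194.0000 → up 248.3200 (V=0.0000), down 137.7400 (V=75.5300). Price 18.9298; hedge Δ=-0.6830, bond B=151.4386.
Root portfolio cost Δ·194+B reproduces V0=18.9298.

(0,0): Delta=-0.6830 Bond=151.4386
V0=18.9298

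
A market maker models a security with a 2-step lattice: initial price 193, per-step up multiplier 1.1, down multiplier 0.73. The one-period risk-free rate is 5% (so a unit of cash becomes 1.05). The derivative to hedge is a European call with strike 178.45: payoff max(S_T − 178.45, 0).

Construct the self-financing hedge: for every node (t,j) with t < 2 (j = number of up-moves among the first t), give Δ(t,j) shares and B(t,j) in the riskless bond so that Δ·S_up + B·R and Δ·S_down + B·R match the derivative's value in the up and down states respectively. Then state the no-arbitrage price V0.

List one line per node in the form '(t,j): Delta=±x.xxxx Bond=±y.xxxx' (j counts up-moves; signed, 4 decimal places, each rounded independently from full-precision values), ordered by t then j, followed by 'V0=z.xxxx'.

(0,0): Delta=0.6353 Bond=-85.2481
(1,0): Delta=0.0000 Bond=0.0000
(1,1): Delta=0.7012 Bond=-103.4965
V0=37.3690

No-arbitrage ⇒ martingale measure with p* = (R−d)/(u−d) = 0.8649.
Terminal values V(2,·): V(2,0)=0.0000, V(2,1)=0.0000, V(2,2)=55.0800
  t=1,j=0: stock 140.8900 → up 154.9790 (V=0.0000), down 102.8497 (V=0.0000). Price 0.0000; hedge Δ=0.0000, bond B=0.0000.
  t=1,j=1: stock 212.3000 → up 233.5300 (V=55.0800), down 154.9790 (V=0.0000). Price 45.3683; hedge Δ=0.7012, bond B=-103.4965.
  t=0,j=0: stock 193.0000 → up 212.3000 (V=45.3683), down 140.8900 (V=0.0000). Price 37.3690; hedge Δ=0.6353, bond B=-85.2481.
Check: Δ(0,0)·S0 + B(0,0) = 37.3690 = V0.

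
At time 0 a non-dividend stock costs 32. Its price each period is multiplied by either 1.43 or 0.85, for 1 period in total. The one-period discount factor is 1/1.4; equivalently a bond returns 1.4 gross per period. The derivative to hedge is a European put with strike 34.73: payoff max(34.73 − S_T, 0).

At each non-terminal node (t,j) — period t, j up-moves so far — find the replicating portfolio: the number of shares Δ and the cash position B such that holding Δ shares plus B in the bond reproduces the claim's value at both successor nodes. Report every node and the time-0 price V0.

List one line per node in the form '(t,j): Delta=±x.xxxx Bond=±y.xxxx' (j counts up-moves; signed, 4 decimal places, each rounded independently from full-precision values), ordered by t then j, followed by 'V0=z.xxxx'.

(0,0): Delta=-0.4057 Bond=13.2610
V0=0.2782

Since d<R<u, set p* = (R−d)/(u−d) = 0.9483; price each node as the discounted p*-expectation of its children.
Payoff layer (t=1): V(1,0)=7.5300, V(1,1)=0.0000
  t=0,j=0: stock 32.0000 → up 45.7600 (V=0.0000), down 27.2000 (V=7.5300). Price 0.2782; hedge Δ=-0.4057, bond B=13.2610.
Each (Δ,B) replicates both successor values, so the strategy is self-financing and V0 is arbitrage-free.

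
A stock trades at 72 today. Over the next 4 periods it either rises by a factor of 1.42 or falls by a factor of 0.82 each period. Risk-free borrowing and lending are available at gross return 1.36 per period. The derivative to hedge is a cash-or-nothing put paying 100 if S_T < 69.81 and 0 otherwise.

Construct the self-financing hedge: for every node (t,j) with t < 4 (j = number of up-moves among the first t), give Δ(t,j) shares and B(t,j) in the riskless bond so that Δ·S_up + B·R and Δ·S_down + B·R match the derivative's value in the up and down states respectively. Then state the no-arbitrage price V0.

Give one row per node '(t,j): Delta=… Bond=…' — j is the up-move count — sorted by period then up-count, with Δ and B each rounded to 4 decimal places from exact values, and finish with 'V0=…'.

Risk-neutral probability p* = (R−d)/(u−d) = (1.36−0.82)/(1.42−0.82) = 0.9000.
Payoff layer (t=4): V(4,0)=100.0000, V(4,1)=100.0000, V(4,2)=0.0000, V(4,3)=0.0000, V(4,4)=0.0000
(3,0): S=39.6985. Δ = (V_up−V_dn)/(S_up−S_dn) = (100.0000−100.0000)/(56.3719−32.5528) = 0.0000. V = [p*·100.0000 + (1−p*)·100.0000]/1.36 = 73.5294. B = V − Δ·S = 73.5294.
(3,1): S=68.7462. Δ = (V_up−V_dn)/(S_up−S_dn) = (0.0000−100.0000)/(97.6196−56.3719) = -2.4244. V = [p*·0.0000 + (1−p*)·100.0000]/1.36 = 7.3529. B = V − Δ·S = 174.0196.
(3,2): S=119.0483. Δ = (V_up−V_dn)/(S_up−S_dn) = (0.0000−0.0000)/(169.0485−97.6196) = 0.0000. V = [p*·0.0000 + (1−p*)·0.0000]/1.36 = 0.0000. B = V − Δ·S = 0.0000.
(3,3): S=206.1567. Δ = (V_up−V_dn)/(S_up−S_dn) = (0.0000−0.0000)/(292.7426−169.0485) = 0.0000. V = [p*·0.0000 + (1−p*)·0.0000]/1.36 = 0.0000. B = V − Δ·S = 0.0000.
(2,0): S=48.4128. Δ = (V_up−V_dn)/(S_up−S_dn) = (7.3529−73.5294)/(68.7462−39.6985) = -2.2782. V = [p*·7.3529 + (1−p*)·73.5294]/1.36 = 10.2725. B = V − Δ·S = 120.5666.
(2,1): S=83.8368. Δ = (V_up−V_dn)/(S_up−S_dn) = (0.0000−7.3529)/(119.0483−68.7462) = -0.1462. V = [p*·0.0000 + (1−p*)·7.3529]/1.36 = 0.5407. B = V − Δ·S = 12.7956.
(2,2): S=145.1808. Δ = (V_up−V_dn)/(S_up−S_dn) = (0.0000−0.0000)/(206.1567−119.0483) = 0.0000. V = [p*·0.0000 + (1−p*)·0.0000]/1.36 = 0.0000. B = V − Δ·S = 0.0000.
(1,0): S=59.0400. Δ = (V_up−V_dn)/(S_up−S_dn) = (0.5407−10.2725)/(83.8368−48.4128) = -0.2747. V = [p*·0.5407 + (1−p*)·10.2725]/1.36 = 1.1131. B = V − Δ·S = 17.3328.
(1,1): S=102.2400. Δ = (V_up−V_dn)/(S_up−S_dn) = (0.0000−0.5407)/(145.1808−83.8368) = -0.0088. V = [p*·0.0000 + (1−p*)·0.5407]/1.36 = 0.0398. B = V − Δ·S = 0.9408.
(0,0): S=72.0000. Δ = (V_up−V_dn)/(S_up−S_dn) = (0.0398−1.1131)/(102.2400−59.0400) = -0.0248. V = [p*·0.0398 + (1−p*)·1.1131]/1.36 = 0.1082. B = V − Δ·S = 1.8971.
Each (Δ,B) replicates both successor values, so the strategy is self-financing and V0 is arbitrage-free.

(0,0): Delta=-0.0248 Bond=1.8971
(1,0): Delta=-0.2747 Bond=17.3328
(1,1): Delta=-0.0088 Bond=0.9408
(2,0): Delta=-2.2782 Bond=120.5666
(2,1): Delta=-0.1462 Bond=12.7956
(2,2): Delta=0.0000 Bond=0.0000
(3,0): Delta=0.0000 Bond=73.5294
(3,1): Delta=-2.4244 Bond=174.0196
(3,2): Delta=0.0000 Bond=0.0000
(3,3): Delta=0.0000 Bond=0.0000
V0=0.1082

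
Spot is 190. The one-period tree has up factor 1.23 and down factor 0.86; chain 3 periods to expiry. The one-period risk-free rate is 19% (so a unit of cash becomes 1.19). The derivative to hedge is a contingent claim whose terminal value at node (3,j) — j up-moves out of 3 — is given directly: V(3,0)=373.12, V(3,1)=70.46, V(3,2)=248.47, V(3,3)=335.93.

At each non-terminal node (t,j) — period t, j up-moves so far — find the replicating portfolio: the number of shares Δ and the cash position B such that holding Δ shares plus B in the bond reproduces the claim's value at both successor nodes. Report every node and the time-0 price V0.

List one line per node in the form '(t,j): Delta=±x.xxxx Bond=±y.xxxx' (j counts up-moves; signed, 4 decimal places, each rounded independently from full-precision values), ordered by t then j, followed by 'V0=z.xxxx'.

Risk-neutral probability p* = (R−d)/(u−d) = (1.19−0.86)/(1.23−0.86) = 0.8919.
Terminal values V(3,·): V(3,0)=373.1200, V(3,1)=70.4600, V(3,2)=248.4700, V(3,3)=335.9300
(2,0): S=140.5240. Δ = (V_up−V_dn)/(S_up−S_dn) = (70.4600−373.1200)/(172.8445−120.8506) = -5.8211. V = [p*·70.4600 + (1−p*)·373.1200]/1.19 = 86.7059. B = V − Δ·S = 904.7059.
(2,1): S=200.9820. Δ = (V_up−V_dn)/(S_up−S_dn) = (248.4700−70.4600)/(247.2079−172.8445) = 2.3938. V = [p*·248.4700 + (1−p*)·70.4600]/1.19 = 192.6266. B = V − Δ·S = -288.4815.
(2,2): S=287.4510. Δ = (V_up−V_dn)/(S_up−S_dn) = (335.9300−248.4700)/(353.5647−247.2079) = 0.8223. V = [p*·335.9300 + (1−p*)·248.4700]/1.19 = 274.3486. B = V − Δ·S = 37.9702.
(1,0): S=163.4000. Δ = (V_up−V_dn)/(S_up−S_dn) = (192.6266−86.7059)/(200.9820−140.5240) = 1.7520. V = [p*·192.6266 + (1−p*)·86.7059]/1.19 = 152.2485. B = V − Δ·S = -134.0237.
(1,1): S=233.7000. Δ = (V_up−V_dn)/(S_up−S_dn) = (274.3486−192.6266)/(287.4510−200.9820) = 0.9451. V = [p*·274.3486 + (1−p*)·192.6266]/1.19 = 223.1209. B = V − Δ·S = 2.2506.
(0,0): S=190.0000. Δ = (V_up−V_dn)/(S_up−S_dn) = (223.1209−152.2485)/(233.7000−163.4000) = 1.0081. V = [p*·223.1209 + (1−p*)·152.2485]/1.19 = 181.0580. B = V − Δ·S = -10.4889.
Root portfolio cost Δ·190+B reproduces V0=181.0580.

(0,0): Delta=1.0081 Bond=-10.4889
(1,0): Delta=1.7520 Bond=-134.0237
(1,1): Delta=0.9451 Bond=2.2506
(2,0): Delta=-5.8211 Bond=904.7059
(2,1): Delta=2.3938 Bond=-288.4815
(2,2): Delta=0.8223 Bond=37.9702
V0=181.0580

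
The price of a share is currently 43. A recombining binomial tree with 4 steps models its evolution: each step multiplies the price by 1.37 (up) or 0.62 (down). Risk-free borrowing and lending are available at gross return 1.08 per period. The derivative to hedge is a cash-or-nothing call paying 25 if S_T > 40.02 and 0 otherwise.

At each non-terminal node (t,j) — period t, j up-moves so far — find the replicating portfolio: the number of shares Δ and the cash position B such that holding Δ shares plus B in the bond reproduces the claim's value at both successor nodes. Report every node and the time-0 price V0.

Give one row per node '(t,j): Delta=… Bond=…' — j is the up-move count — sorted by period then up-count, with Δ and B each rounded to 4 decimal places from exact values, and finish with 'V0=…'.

(0,0): Delta=0.2685 Bond=-2.3890
(1,0): Delta=0.4032 Bond=-6.1715
(1,1): Delta=0.2301 Bond=-0.3159
(2,0): Delta=0.0000 Bond=0.0000
(2,1): Delta=0.5183 Bond=-10.8672
(2,2): Delta=0.1479 Bond=6.2948
(3,0): Delta=0.0000 Bond=0.0000
(3,1): Delta=0.0000 Bond=0.0000
(3,2): Delta=0.6662 Bond=-19.1358
(3,3): Delta=0.0000 Bond=23.1481
V0=9.1577

Since d<R<u, set p* = (R−d)/(u−d) = 0.6133; price each node as the discounted p*-expectation of its children.
Terminal values V(4,·): V(4,0)=0.0000, V(4,1)=0.0000, V(4,2)=0.0000, V(4,3)=25.0000, V(4,4)=25.0000
Node (3,0) S=10.2481: V=(p*·0.0000+(1−p*)·0.0000)/1.08=0.0000; Δ=(0.0000−0.0000)/(14.0399−6.3538)=0.0000; B=V−Δ·S=0.0000
Node (3,1) S=22.6450: V=(p*·0.0000+(1−p*)·0.0000)/1.08=0.0000; Δ=(0.0000−0.0000)/(31.0237−14.0399)=0.0000; B=V−Δ·S=0.0000
Node (3,2) S=50.0382: V=(p*·25.0000+(1−p*)·0.0000)/1.08=14.1975; Δ=(25.0000−0.0000)/(68.5523−31.0237)=0.6662; B=V−Δ·S=-19.1358
Node (3,3) S=110.5682: V=(p*·25.0000+(1−p*)·25.0000)/1.08=23.1481; Δ=(25.0000−25.0000)/(151.4784−68.5523)=0.0000; B=V−Δ·S=23.1481
Node (2,0) S=16.5292: V=(p*·0.0000+(1−p*)·0.0000)/1.08=0.0000; Δ=(0.0000−0.0000)/(22.6450−10.2481)=0.0000; B=V−Δ·S=0.0000
Node (2,1) S=36.5242: V=(p*·14.1975+(1−p*)·0.0000)/1.08=8.0628; Δ=(14.1975−0.0000)/(50.0382−22.6450)=0.5183; B=V−Δ·S=-10.8672
Node (2,2) S=80.7067: V=(p*·23.1481+(1−p*)·14.1975)/1.08=18.2289; Δ=(23.1481−14.1975)/(110.5682−50.0382)=0.1479; B=V−Δ·S=6.2948
Node (1,0) S=26.6600: V=(p*·8.0628+(1−p*)·0.0000)/1.08=4.5789; Δ=(8.0628−0.0000)/(36.5242−16.5292)=0.4032; B=V−Δ·S=-6.1715
Node (1,1) S=58.9100: V=(p*·18.2289+(1−p*)·8.0628)/1.08=13.2389; Δ=(18.2289−8.0628)/(80.7067−36.5242)=0.2301; B=V−Δ·S=-0.3159
Node (0,0) S=43.0000: V=(p*·13.2389+(1−p*)·4.5789)/1.08=9.1577; Δ=(13.2389−4.5789)/(58.9100−26.6600)=0.2685; B=V−Δ·S=-2.3890
Root portfolio cost Δ·43+B reproduces V0=9.1577.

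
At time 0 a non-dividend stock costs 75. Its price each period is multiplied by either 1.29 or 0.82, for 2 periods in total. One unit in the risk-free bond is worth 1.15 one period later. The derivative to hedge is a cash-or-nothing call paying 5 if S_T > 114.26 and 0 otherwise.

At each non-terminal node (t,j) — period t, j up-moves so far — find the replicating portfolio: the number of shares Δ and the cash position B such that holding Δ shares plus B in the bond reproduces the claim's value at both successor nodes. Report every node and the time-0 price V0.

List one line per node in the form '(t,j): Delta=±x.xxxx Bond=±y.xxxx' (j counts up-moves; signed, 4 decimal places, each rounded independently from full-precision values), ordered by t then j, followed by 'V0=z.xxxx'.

Since d<R<u, set p* = (R−d)/(u−d) = 0.7021; price each node as the discounted p*-expectation of its children.
Payoff layer (t=2): V(2,0)=0.0000, V(2,1)=0.0000, V(2,2)=5.0000
(1,0): S=61.5000. Δ = (V_up−V_dn)/(S_up−S_dn) = (0.0000−0.0000)/(79.3350−50.4300) = 0.0000. V = [p*·0.0000 + (1−p*)·0.0000]/1.15 = 0.0000. B = V − Δ·S = 0.0000.
(1,1): S=96.7500. Δ = (V_up−V_dn)/(S_up−S_dn) = (5.0000−0.0000)/(124.8075−79.3350) = 0.1100. V = [p*·5.0000 + (1−p*)·0.0000]/1.15 = 3.0527. B = V − Δ·S = -7.5856.
(0,0): S=75.0000. Δ = (V_up−V_dn)/(S_up−S_dn) = (3.0527−0.0000)/(96.7500−61.5000) = 0.0866. V = [p*·3.0527 + (1−p*)·0.0000]/1.15 = 1.8638. B = V − Δ·S = -4.6313.
Root portfolio cost Δ·75+B reproduces V0=1.8638.

(0,0): Delta=0.0866 Bond=-4.6313
(1,0): Delta=0.0000 Bond=0.0000
(1,1): Delta=0.1100 Bond=-7.5856
V0=1.8638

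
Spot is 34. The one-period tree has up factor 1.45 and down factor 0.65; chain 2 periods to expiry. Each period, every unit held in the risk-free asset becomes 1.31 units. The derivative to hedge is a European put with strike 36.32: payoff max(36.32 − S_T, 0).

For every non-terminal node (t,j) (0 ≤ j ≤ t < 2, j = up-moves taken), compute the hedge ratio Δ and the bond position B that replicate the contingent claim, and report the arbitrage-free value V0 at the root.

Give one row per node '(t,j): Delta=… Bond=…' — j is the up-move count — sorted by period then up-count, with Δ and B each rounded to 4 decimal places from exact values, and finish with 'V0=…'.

Since d<R<u, set p* = (R−d)/(u−d) = 0.8250; price each node as the discounted p*-expectation of its children.
Terminal payoffs: V(2,0)=21.9550, V(2,1)=4.2750, V(2,2)=0.0000
(1,0): S=22.1000. Δ = (V_up−V_dn)/(S_up−S_dn) = (4.2750−21.9550)/(32.0450−14.3650) = -1.0000. V = [p*·4.2750 + (1−p*)·21.9550]/1.31 = 5.6252. B = V − Δ·S = 27.7252.
(1,1): S=49.3000. Δ = (V_up−V_dn)/(S_up−S_dn) = (0.0000−4.2750)/(71.4850−32.0450) = -0.1084. V = [p*·0.0000 + (1−p*)·4.2750]/1.31 = 0.5711. B = V − Δ·S = 5.9148.
(0,0): S=34.0000. Δ = (V_up−V_dn)/(S_up−S_dn) = (0.5711−5.6252)/(49.3000−22.1000) = -0.1858. V = [p*·0.5711 + (1−p*)·5.6252]/1.31 = 1.1111. B = V − Δ·S = 7.4287.
The time-0 hedge costs 1.1111, which is the no-arbitrage price.

(0,0): Delta=-0.1858 Bond=7.4287
(1,0): Delta=-1.0000 Bond=27.7252
(1,1): Delta=-0.1084 Bond=5.9148
V0=1.1111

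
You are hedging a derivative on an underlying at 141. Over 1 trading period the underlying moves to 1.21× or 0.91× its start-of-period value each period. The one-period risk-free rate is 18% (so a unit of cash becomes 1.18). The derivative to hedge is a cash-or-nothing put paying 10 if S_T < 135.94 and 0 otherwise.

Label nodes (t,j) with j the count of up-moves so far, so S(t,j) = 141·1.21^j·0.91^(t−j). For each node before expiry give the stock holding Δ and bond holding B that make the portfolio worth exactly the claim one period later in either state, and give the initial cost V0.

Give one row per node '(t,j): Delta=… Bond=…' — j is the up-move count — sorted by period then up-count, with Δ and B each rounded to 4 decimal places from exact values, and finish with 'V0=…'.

Risk-neutral probability p* = (R−d)/(u−d) = (1.18−0.91)/(1.21−0.91) = 0.9000.
Payoff layer (t=1): V(1,0)=10.0000, V(1,1)=0.0000
  t=0,j=0: stock 141.0000 → up 170.6100 (V=0.0000), down 128.3100 (V=10.0000). Price 0.8475; hedge Δ=-0.2364, bond B=34.1808.
Each (Δ,B) replicates both successor values, so the strategy is self-financing and V0 is arbitrage-free.

(0,0): Delta=-0.2364 Bond=34.1808
V0=0.8475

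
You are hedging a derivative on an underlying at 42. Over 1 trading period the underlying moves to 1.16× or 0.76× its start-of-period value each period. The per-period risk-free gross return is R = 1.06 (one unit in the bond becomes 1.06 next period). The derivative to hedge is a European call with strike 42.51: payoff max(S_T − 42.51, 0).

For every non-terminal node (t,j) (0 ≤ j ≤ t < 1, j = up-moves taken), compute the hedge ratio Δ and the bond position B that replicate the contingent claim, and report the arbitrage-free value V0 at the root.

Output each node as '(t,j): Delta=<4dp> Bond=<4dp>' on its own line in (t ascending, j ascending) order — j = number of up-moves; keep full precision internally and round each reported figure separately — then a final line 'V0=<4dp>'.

No-arbitrage ⇒ martingale measure with p* = (R−d)/(u−d) = 0.7500.
Payoff layer (t=1): V(1,0)=0.0000, V(1,1)=6.2100
(0,0): S=42.0000. Δ = (V_up−V_dn)/(S_up−S_dn) = (6.2100−0.0000)/(48.7200−31.9200) = 0.3696. V = [p*·6.2100 + (1−p*)·0.0000]/1.06 = 4.3939. B = V − Δ·S = -11.1311.
The time-0 hedge costs 4.3939, which is the no-arbitrage price.

(0,0): Delta=0.3696 Bond=-11.1311
V0=4.3939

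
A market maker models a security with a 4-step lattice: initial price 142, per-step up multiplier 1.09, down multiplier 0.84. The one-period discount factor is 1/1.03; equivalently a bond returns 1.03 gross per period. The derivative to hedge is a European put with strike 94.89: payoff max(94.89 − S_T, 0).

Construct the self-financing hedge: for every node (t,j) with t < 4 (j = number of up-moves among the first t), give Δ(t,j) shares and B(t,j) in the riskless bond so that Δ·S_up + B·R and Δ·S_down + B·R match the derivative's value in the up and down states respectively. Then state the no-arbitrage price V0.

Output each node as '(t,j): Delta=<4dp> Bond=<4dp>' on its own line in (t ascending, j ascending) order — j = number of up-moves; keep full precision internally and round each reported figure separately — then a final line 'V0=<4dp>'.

Under the risk-neutral measure, an up-move has probability p* = (R−d)/(u−d) = 0.7600 and values discount at R = 1.03.
Payoff layer (t=4): V(4,0)=24.1923, V(4,1)=3.1513, V(4,2)=0.0000, V(4,3)=0.0000, V(4,4)=0.0000
(3,0): S=84.1640. Δ = (V_up−V_dn)/(S_up−S_dn) = (3.1513−24.1923)/(91.7387−70.6977) = -1.0000. V = [p*·3.1513 + (1−p*)·24.1923]/1.03 = 7.9622. B = V − Δ·S = 92.1262.
(3,1): S=109.2128. Δ = (V_up−V_dn)/(S_up−S_dn) = (0.0000−3.1513)/(119.0419−91.7387) = -0.1154. V = [p*·0.0000 + (1−p*)·3.1513]/1.03 = 0.7343. B = V − Δ·S = 13.3394.
(3,2): S=141.7166. Δ = (V_up−V_dn)/(S_up−S_dn) = (0.0000−0.0000)/(154.4711−119.0419) = 0.0000. V = [p*·0.0000 + (1−p*)·0.0000]/1.03 = 0.0000. B = V − Δ·S = 0.0000.
(3,3): S=183.8941. Δ = (V_up−V_dn)/(S_up−S_dn) = (0.0000−0.0000)/(200.4446−154.4711) = 0.0000. V = [p*·0.0000 + (1−p*)·0.0000]/1.03 = 0.0000. B = V − Δ·S = 0.0000.
(2,0): S=100.1952. Δ = (V_up−V_dn)/(S_up−S_dn) = (0.7343−7.9622)/(109.2128−84.1640) = -0.2886. V = [p*·0.7343 + (1−p*)·7.9622]/1.03 = 2.3971. B = V − Δ·S = 31.3089.
(2,1): S=130.0152. Δ = (V_up−V_dn)/(S_up−S_dn) = (0.0000−0.7343)/(141.7166−109.2128) = -0.0226. V = [p*·0.0000 + (1−p*)·0.7343]/1.03 = 0.1711. B = V − Δ·S = 3.1082.
(2,2): S=168.7102. Δ = (V_up−V_dn)/(S_up−S_dn) = (0.0000−0.0000)/(183.8941−141.7166) = 0.0000. V = [p*·0.0000 + (1−p*)·0.0000]/1.03 = 0.0000. B = V − Δ·S = 0.0000.
(1,0): S=119.2800. Δ = (V_up−V_dn)/(S_up−S_dn) = (0.1711−2.3971)/(130.0152−100.1952) = -0.0746. V = [p*·0.1711 + (1−p*)·2.3971]/1.03 = 0.6848. B = V − Δ·S = 9.5887.
(1,1): S=154.7800. Δ = (V_up−V_dn)/(S_up−S_dn) = (0.0000−0.1711)/(168.7102−130.0152) = -0.0044. V = [p*·0.0000 + (1−p*)·0.1711]/1.03 = 0.0399. B = V − Δ·S = 0.7242.
(0,0): S=142.0000. Δ = (V_up−V_dn)/(S_up−S_dn) = (0.0399−0.6848)/(154.7800−119.2800) = -0.0182. V = [p*·0.0399 + (1−p*)·0.6848]/1.03 = 0.1890. B = V − Δ·S = 2.7687.
Self-financing check: at every node Δ·S+B equals the discounted successor values.

(0,0): Delta=-0.0182 Bond=2.7687
(1,0): Delta=-0.0746 Bond=9.5887
(1,1): Delta=-0.0044 Bond=0.7242
(2,0): Delta=-0.2886 Bond=31.3089
(2,1): Delta=-0.0226 Bond=3.1082
(2,2): Delta=0.0000 Bond=0.0000
(3,0): Delta=-1.0000 Bond=92.1262
(3,1): Delta=-0.1154 Bond=13.3394
(3,2): Delta=0.0000 Bond=0.0000
(3,3): Delta=0.0000 Bond=0.0000
V0=0.1890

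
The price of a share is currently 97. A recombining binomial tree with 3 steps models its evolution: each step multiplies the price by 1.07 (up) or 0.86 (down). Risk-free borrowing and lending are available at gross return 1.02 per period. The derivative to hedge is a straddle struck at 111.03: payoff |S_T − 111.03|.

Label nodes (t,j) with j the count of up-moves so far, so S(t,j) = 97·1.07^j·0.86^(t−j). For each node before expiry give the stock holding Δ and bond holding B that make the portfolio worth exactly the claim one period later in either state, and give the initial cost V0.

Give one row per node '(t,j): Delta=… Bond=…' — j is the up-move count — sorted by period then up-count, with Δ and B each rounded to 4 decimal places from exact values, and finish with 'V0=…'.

The replicating-portfolio and risk-neutral prices coincide; use p* = (1.02−0.86)/(1.07−0.86) = 0.7619 for the latter.
Payoff layer (t=3): V(3,0)=49.3326, V(3,1)=34.2669, V(3,2)=15.5224, V(3,3)=7.7992
(2,0): S=71.7412. Δ = (V_up−V_dn)/(S_up−S_dn) = (34.2669−49.3326)/(76.7631−61.6974) = -1.0000. V = [p*·34.2669 + (1−p*)·49.3326]/1.02 = 37.1117. B = V − Δ·S = 108.8529.
(2,1): S=89.2594. Δ = (V_up−V_dn)/(S_up−S_dn) = (15.5224−34.2669)/(95.5076−76.7631) = -1.0000. V = [p*·15.5224 + (1−p*)·34.2669]/1.02 = 19.5935. B = V − Δ·S = 108.8529.
(2,2): S=111.0553. Δ = (V_up−V_dn)/(S_up−S_dn) = (7.7992−15.5224)/(118.8292−95.5076) = -0.3312. V = [p*·7.7992 + (1−p*)·15.5224]/1.02 = 9.4491. B = V − Δ·S = 46.2265.
(1,0): S=83.4200. Δ = (V_up−V_dn)/(S_up−S_dn) = (19.5935−37.1117)/(89.2594−71.7412) = -1.0000. V = [p*·19.5935 + (1−p*)·37.1117]/1.02 = 23.2986. B = V − Δ·S = 106.7186.
(1,1): S=103.7900. Δ = (V_up−V_dn)/(S_up−S_dn) = (9.4491−19.5935)/(111.0553−89.2594) = -0.4654. V = [p*·9.4491 + (1−p*)·19.5935]/1.02 = 11.6318. B = V − Δ·S = 59.9388.
(0,0): S=97.0000. Δ = (V_up−V_dn)/(S_up−S_dn) = (11.6318−23.2986)/(103.7900−83.4200) = -0.5727. V = [p*·11.6318 + (1−p*)·23.2986]/1.02 = 14.1270. B = V − Δ·S = 69.6832.
Self-financing check: at every node Δ·S+B equals the discounted successor values.

(0,0): Delta=-0.5727 Bond=69.6832
(1,0): Delta=-1.0000 Bond=106.7186
(1,1): Delta=-0.4654 Bond=59.9388
(2,0): Delta=-1.0000 Bond=108.8529
(2,1): Delta=-1.0000 Bond=108.8529
(2,2): Delta=-0.3312 Bond=46.2265
V0=14.1270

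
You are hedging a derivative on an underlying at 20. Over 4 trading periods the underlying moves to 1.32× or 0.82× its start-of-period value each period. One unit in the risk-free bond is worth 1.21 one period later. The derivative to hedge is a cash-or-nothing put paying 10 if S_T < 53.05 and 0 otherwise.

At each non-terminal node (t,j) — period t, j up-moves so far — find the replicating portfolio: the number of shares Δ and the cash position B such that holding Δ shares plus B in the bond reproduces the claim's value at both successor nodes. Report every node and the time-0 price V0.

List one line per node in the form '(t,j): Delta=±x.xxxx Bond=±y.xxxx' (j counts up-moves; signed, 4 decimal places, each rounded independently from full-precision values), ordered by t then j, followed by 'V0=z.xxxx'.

(0,0): Delta=-0.2679 Bond=8.2957
(1,0): Delta=0.0000 Bond=5.6447
(1,1): Delta=-0.3148 Bond=11.2769
(2,0): Delta=0.0000 Bond=6.8301
(2,1): Delta=0.0000 Bond=6.8301
(2,2): Delta=-0.3700 Bond=15.5672
(3,0): Delta=0.0000 Bond=8.2645
(3,1): Delta=0.0000 Bond=8.2645
(3,2): Delta=0.0000 Bond=8.2645
(3,3): Delta=-0.4348 Bond=21.8182
V0=2.9383

Since d<R<u, set p* = (R−d)/(u−d) = 0.7800; price each node as the discounted p*-expectation of its children.
Terminal payoffs: V(4,0)=10.0000, V(4,1)=10.0000, V(4,2)=10.0000, V(4,3)=10.0000, V(4,4)=0.0000
Node (3,0) S=11.0274: V=(p*·10.0000+(1−p*)·10.0000)/1.21=8.2645; Δ=(10.0000−10.0000)/(14.5561−9.0424)=0.0000; B=V−Δ·S=8.2645
Node (3,1) S=17.7514: V=(p*·10.0000+(1−p*)·10.0000)/1.21=8.2645; Δ=(10.0000−10.0000)/(23.4318−14.5561)=0.0000; B=V−Δ·S=8.2645
Node (3,2) S=28.5754: V=(p*·10.0000+(1−p*)·10.0000)/1.21=8.2645; Δ=(10.0000−10.0000)/(37.7195−23.4318)=0.0000; B=V−Δ·S=8.2645
Node (3,3) S=45.9994: V=(p*·0.0000+(1−p*)·10.0000)/1.21=1.8182; Δ=(0.0000−10.0000)/(60.7192−37.7195)=-0.4348; B=V−Δ·S=21.8182
Node (2,0) S=13.4480: V=(p*·8.2645+(1−p*)·8.2645)/1.21=6.8301; Δ=(8.2645−8.2645)/(17.7514−11.0274)=0.0000; B=V−Δ·S=6.8301
Node (2,1) S=21.6480: V=(p*·8.2645+(1−p*)·8.2645)/1.21=6.8301; Δ=(8.2645−8.2645)/(28.5754−17.7514)=0.0000; B=V−Δ·S=6.8301
Node (2,2) S=34.8480: V=(p*·1.8182+(1−p*)·8.2645)/1.21=2.6747; Δ=(1.8182−8.2645)/(45.9994−28.5754)=-0.3700; B=V−Δ·S=15.5672
Node (1,0) S=16.4000: V=(p*·6.8301+(1−p*)·6.8301)/1.21=5.6447; Δ=(6.8301−6.8301)/(21.6480−13.4480)=0.0000; B=V−Δ·S=5.6447
Node (1,1) S=26.4000: V=(p*·2.6747+(1−p*)·6.8301)/1.21=2.9660; Δ=(2.6747−6.8301)/(34.8480−21.6480)=-0.3148; B=V−Δ·S=11.2769
Node (0,0) S=20.0000: V=(p*·2.9660+(1−p*)·5.6447)/1.21=2.9383; Δ=(2.9660−5.6447)/(26.4000−16.4000)=-0.2679; B=V−Δ·S=8.2957
Root portfolio cost Δ·20+B reproduces V0=2.9383.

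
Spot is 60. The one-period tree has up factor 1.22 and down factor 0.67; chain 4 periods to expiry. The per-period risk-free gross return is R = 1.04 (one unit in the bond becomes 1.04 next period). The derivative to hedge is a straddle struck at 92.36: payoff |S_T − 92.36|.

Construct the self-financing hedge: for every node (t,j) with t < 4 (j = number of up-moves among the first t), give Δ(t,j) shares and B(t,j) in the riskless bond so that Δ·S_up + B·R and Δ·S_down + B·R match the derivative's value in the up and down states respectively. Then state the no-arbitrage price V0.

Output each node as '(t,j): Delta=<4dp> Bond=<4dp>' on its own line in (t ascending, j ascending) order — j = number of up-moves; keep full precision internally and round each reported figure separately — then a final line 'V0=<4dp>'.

Since d<R<u, set p* = (R−d)/(u−d) = 0.6727; price each node as the discounted p*-expectation of its children.
Terminal payoffs: V(4,0)=80.2693, V(4,1)=70.3441, V(4,2)=52.2714, V(4,3)=19.3629, V(4,4)=40.5601
  t=3,j=0: stock 18.0458 → up 22.0159 (V=70.3441), down 12.0907 (V=80.2693). Price 70.7619; hedge Δ=-1.0000, bond B=88.8077.
  t=3,j=1: stock 32.8595 → up 40.0886 (V=52.2714), down 22.0159 (V=70.3441). Price 55.9482; hedge Δ=-1.0000, bond B=88.8077.
  t=3,j=2: stock 59.8337 → up 72.9971 (V=19.3629), down 40.0886 (V=52.2714). Price 28.9740; hedge Δ=-1.0000, bond B=88.8077.
  t=3,j=3: stock 108.9509 → up 132.9201 (V=40.5601), down 72.9971 (V=19.3629). Price 32.3296; hedge Δ=0.3537, bond B=-6.2107.
  t=2,j=0: stock 26.9340 → up 32.8595 (V=55.9482), down 18.0458 (V=70.7619). Price 58.4580; hedge Δ=-1.0000, bond B=85.3920.
  t=2,j=1: stock 49.0440 → up 59.8337 (V=28.9740), down 32.8595 (V=55.9482). Price 36.3480; hedge Δ=-1.0000, bond B=85.3920.
  t=2,j=2: stock 89.3040 → up 108.9509 (V=32.3296), down 59.8337 (V=28.9740). Price 30.0302; hedge Δ=0.0683, bond B=23.9291.
  t=1,j=0: stock 40.2000 → up 49.0440 (V=36.3480), down 26.9340 (V=58.4580). Price 41.9077; hedge Δ=-1.0000, bond B=82.1077.
  t=1,j=1: stock 73.2000 → up 89.3040 (V=30.0302), down 49.0440 (V=36.3480). Price 30.8633; hedge Δ=-0.1569, bond B=42.3502.
  t=0,j=0: stock 60.0000 → up 73.2000 (V=30.8633), down 40.2000 (V=41.9077). Price 33.1518; hedge Δ=-0.3347, bond B=53.2325.
Root portfolio cost Δ·60+B reproduces V0=33.1518.

(0,0): Delta=-0.3347 Bond=53.2325
(1,0): Delta=-1.0000 Bond=82.1077
(1,1): Delta=-0.1569 Bond=42.3502
(2,0): Delta=-1.0000 Bond=85.3920
(2,1): Delta=-1.0000 Bond=85.3920
(2,2): Delta=0.0683 Bond=23.9291
(3,0): Delta=-1.0000 Bond=88.8077
(3,1): Delta=-1.0000 Bond=88.8077
(3,2): Delta=-1.0000 Bond=88.8077
(3,3): Delta=0.3537 Bond=-6.2107
V0=33.1518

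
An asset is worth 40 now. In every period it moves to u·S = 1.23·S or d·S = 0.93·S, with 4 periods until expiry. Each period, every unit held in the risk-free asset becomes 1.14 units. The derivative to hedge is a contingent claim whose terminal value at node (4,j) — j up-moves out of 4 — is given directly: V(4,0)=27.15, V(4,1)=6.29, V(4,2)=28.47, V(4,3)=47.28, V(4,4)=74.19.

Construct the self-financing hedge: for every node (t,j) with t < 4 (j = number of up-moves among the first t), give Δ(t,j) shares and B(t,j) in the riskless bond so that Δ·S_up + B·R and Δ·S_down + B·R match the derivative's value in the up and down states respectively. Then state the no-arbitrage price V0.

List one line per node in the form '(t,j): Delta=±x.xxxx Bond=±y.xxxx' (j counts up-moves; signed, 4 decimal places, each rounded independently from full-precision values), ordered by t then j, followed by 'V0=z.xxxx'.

(0,0): Delta=1.1899 Bond=-20.6539
(1,0): Delta=1.1483 Bond=-22.0008
(1,1): Delta=1.2033 Bond=-24.2075
(2,0): Delta=0.7833 Bond=-12.4521
(2,1): Delta=1.2666 Bond=-30.4933
(2,2): Delta=1.1828 Bond=-26.3550
(3,0): Delta=-2.1611 Bond=80.5404
(3,1): Delta=1.7374 Bond=-54.7965
(3,2): Delta=1.1141 Bond=-26.1763
(3,3): Delta=1.2051 Bond=-31.7026
V0=26.9409

The replicating-portfolio and risk-neutral prices coincide; use p* = (1.14−0.93)/(1.23−0.93) = 0.7000 for the latter.
At expiry t=4: V(4,0)=27.1500, V(4,1)=6.2900, V(4,2)=28.4700, V(4,3)=47.2800, V(4,4)=74.1900
  t=3,j=0: stock 32.1743 → up 39.5744 (V=6.2900), down 29.9221 (V=27.1500). Price 11.0070; hedge Δ=-2.1611, bond B=80.5404.
  t=3,j=1: stock 42.5531 → up 52.3403 (V=28.4700), down 39.5744 (V=6.2900). Price 19.1368; hedge Δ=1.7374, bond B=-54.7965.
  t=3,j=2: stock 56.2799 → up 69.2243 (V=47.2800), down 52.3403 (V=28.4700). Price 36.5237; hedge Δ=1.1141, bond B=-26.1763.
  t=3,j=3: stock 74.4347 → up 91.5547 (V=74.1900), down 69.2243 (V=47.2800). Price 57.9974; hedge Δ=1.2051, bond B=-31.7026.
  t=2,j=0: stock 34.5960 → up 42.5531 (V=19.1368), down 32.1743 (V=11.0070). Price 14.6473; hedge Δ=0.7833, bond B=-12.4521.
  t=2,j=1: stock 45.7560 → up 56.2799 (V=36.5237), down 42.5531 (V=19.1368). Price 27.4628; hedge Δ=1.2666, bond B=-30.4933.
  t=2,j=2: stock 60.5160 → up 74.4347 (V=57.9974), down 56.2799 (V=36.5237). Price 45.2239; hedge Δ=1.1828, bond B=-26.3550.
  t=1,j=0: stock 37.2000 → up 45.7560 (V=27.4628), down 34.5960 (V=14.6473). Price 20.7177; hedge Δ=1.1483, bond B=-22.0008.
  t=1,j=1: stock 49.2000 → up 60.5160 (V=45.2239), down 45.7560 (V=27.4628). Price 34.9961; hedge Δ=1.2033, bond B=-24.2075.
  t=0,j=0: stock 40.0000 → up 49.2000 (V=34.9961), down 37.2000 (V=20.7177). Price 26.9409; hedge Δ=1.1899, bond B=-20.6539.
The time-0 hedge costs 26.9409, which is the no-arbitrage price.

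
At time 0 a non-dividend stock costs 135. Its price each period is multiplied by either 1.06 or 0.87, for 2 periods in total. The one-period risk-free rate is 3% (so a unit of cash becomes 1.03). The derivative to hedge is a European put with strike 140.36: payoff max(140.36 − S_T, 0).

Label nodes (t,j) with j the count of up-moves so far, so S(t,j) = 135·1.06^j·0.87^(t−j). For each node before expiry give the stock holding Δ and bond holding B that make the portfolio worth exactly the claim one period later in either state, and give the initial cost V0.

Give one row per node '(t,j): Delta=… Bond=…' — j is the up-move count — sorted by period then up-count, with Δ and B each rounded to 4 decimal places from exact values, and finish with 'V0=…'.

(0,0): Delta=-0.6390 Bond=91.1372
(1,0): Delta=-1.0000 Bond=136.2718
(1,1): Delta=-0.5834 Bond=85.9212
V0=4.8734

Risk-neutral probability p* = (R−d)/(u−d) = (1.03−0.87)/(1.06−0.87) = 0.8421.
Terminal values V(2,·): V(2,0)=38.1785, V(2,1)=15.8630, V(2,2)=0.0000
  t=1,j=0: stock 117.4500 → up 124.4970 (V=15.8630), down 102.1815 (V=38.1785). Price 18.8218; hedge Δ=-1.0000, bond B=136.2718.
  t=1,j=1: stock 143.1000 → up 151.6860 (V=0.0000), down 124.4970 (V=15.8630). Price 2.4317; hedge Δ=-0.5834, bond B=85.9212.
  t=0,j=0: stock 135.0000 → up 143.1000 (V=2.4317), down 117.4500 (V=18.8218). Price 4.8734; hedge Δ=-0.6390, bond B=91.1372.
Each (Δ,B) replicates both successor values, so the strategy is self-financing and V0 is arbitrage-free.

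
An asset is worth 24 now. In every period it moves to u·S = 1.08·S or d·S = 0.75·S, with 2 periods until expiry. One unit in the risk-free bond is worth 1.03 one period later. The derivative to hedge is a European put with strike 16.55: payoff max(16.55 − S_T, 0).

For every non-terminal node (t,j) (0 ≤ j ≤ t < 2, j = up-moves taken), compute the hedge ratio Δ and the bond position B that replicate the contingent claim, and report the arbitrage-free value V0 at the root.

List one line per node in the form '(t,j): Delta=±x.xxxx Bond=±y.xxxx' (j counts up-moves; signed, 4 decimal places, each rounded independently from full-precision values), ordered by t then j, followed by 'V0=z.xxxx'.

(0,0): Delta=-0.0566 Bond=1.4256
(1,0): Delta=-0.5135 Bond=9.6911
(1,1): Delta=0.0000 Bond=0.0000
V0=0.0660

The replicating-portfolio and risk-neutral prices coincide; use p* = (1.03−0.75)/(1.08−0.75) = 0.8485 for the latter.
Terminal payoffs: V(2,0)=3.0500, V(2,1)=0.0000, V(2,2)=0.0000
(1,0): S=18.0000. Δ = (V_up−V_dn)/(S_up−S_dn) = (0.0000−3.0500)/(19.4400−13.5000) = -0.5135. V = [p*·0.0000 + (1−p*)·3.0500]/1.03 = 0.4487. B = V − Δ·S = 9.6911.
(1,1): S=25.9200. Δ = (V_up−V_dn)/(S_up−S_dn) = (0.0000−0.0000)/(27.9936−19.4400) = 0.0000. V = [p*·0.0000 + (1−p*)·0.0000]/1.03 = 0.0000. B = V − Δ·S = 0.0000.
(0,0): S=24.0000. Δ = (V_up−V_dn)/(S_up−S_dn) = (0.0000−0.4487)/(25.9200−18.0000) = -0.0566. V = [p*·0.0000 + (1−p*)·0.4487]/1.03 = 0.0660. B = V − Δ·S = 1.4256.
Check: Δ(0,0)·S0 + B(0,0) = 0.0660 = V0.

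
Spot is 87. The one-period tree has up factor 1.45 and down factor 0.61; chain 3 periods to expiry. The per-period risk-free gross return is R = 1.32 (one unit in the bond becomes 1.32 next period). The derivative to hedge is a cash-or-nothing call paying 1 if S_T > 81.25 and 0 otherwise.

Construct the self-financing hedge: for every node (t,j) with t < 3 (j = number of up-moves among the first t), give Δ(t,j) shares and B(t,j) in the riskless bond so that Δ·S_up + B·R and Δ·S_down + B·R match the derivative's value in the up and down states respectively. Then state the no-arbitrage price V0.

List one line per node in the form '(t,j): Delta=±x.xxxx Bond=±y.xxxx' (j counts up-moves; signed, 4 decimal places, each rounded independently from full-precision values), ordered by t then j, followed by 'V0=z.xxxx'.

No-arbitrage ⇒ martingale measure with p* = (R−d)/(u−d) = 0.8452.
Terminal payoffs: V(3,0)=0.0000, V(3,1)=0.0000, V(3,2)=1.0000, V(3,3)=1.0000
(2,0): S=32.3727. Δ = (V_up−V_dn)/(S_up−S_dn) = (0.0000−0.0000)/(46.9404−19.7473) = 0.0000. V = [p*·0.0000 + (1−p*)·0.0000]/1.32 = 0.0000. B = V − Δ·S = 0.0000.
(2,1): S=76.9515. Δ = (V_up−V_dn)/(S_up−S_dn) = (1.0000−0.0000)/(111.5797−46.9404) = 0.0155. V = [p*·1.0000 + (1−p*)·0.0000]/1.32 = 0.6403. B = V − Δ·S = -0.5501.
(2,2): S=182.9175. Δ = (V_up−V_dn)/(S_up−S_dn) = (1.0000−1.0000)/(265.2304−111.5797) = 0.0000. V = [p*·1.0000 + (1−p*)·1.0000]/1.32 = 0.7576. B = V − Δ·S = 0.7576.
(1,0): S=53.0700. Δ = (V_up−V_dn)/(S_up−S_dn) = (0.6403−0.0000)/(76.9515−32.3727) = 0.0144. V = [p*·0.6403 + (1−p*)·0.0000]/1.32 = 0.4100. B = V − Δ·S = -0.3523.
(1,1): S=126.1500. Δ = (V_up−V_dn)/(S_up−S_dn) = (0.7576−0.6403)/(182.9175−76.9515) = 0.0011. V = [p*·0.7576 + (1−p*)·0.6403]/1.32 = 0.5602. B = V − Δ·S = 0.4206.
(0,0): S=87.0000. Δ = (V_up−V_dn)/(S_up−S_dn) = (0.5602−0.4100)/(126.1500−53.0700) = 0.0021. V = [p*·0.5602 + (1−p*)·0.4100]/1.32 = 0.4068. B = V − Δ·S = 0.2280.
Check: Δ(0,0)·S0 + B(0,0) = 0.4068 = V0.

(0,0): Delta=0.0021 Bond=0.2280
(1,0): Delta=0.0144 Bond=-0.3523
(1,1): Delta=0.0011 Bond=0.4206
(2,0): Delta=0.0000 Bond=0.0000
(2,1): Delta=0.0155 Bond=-0.5501
(2,2): Delta=0.0000 Bond=0.7576
V0=0.4068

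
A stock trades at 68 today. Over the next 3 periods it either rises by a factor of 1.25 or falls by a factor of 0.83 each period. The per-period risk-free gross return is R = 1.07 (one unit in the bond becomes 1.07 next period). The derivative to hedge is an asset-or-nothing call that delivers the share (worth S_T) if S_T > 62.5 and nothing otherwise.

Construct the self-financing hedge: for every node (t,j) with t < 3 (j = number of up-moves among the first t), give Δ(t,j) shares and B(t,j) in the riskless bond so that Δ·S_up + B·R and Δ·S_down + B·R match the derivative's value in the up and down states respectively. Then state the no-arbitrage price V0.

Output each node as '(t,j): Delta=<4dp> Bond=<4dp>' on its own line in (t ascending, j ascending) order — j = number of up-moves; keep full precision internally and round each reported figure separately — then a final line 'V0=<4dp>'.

Risk-neutral probability p* = (R−d)/(u−d) = (1.07−0.83)/(1.25−0.83) = 0.5714.
Terminal values V(3,·): V(3,0)=0.0000, V(3,1)=0.0000, V(3,2)=88.1875, V(3,3)=132.8125
(2,0): S=46.8452. Δ = (V_up−V_dn)/(S_up−S_dn) = (0.0000−0.0000)/(58.5565−38.8815) = 0.0000. V = [p*·0.0000 + (1−p*)·0.0000]/1.07 = 0.0000. B = V − Δ·S = 0.0000.
(2,1): S=70.5500. Δ = (V_up−V_dn)/(S_up−S_dn) = (88.1875−0.0000)/(88.1875−58.5565) = 2.9762. V = [p*·88.1875 + (1−p*)·0.0000]/1.07 = 47.0961. B = V − Δ·S = -162.8741.
(2,2): S=106.2500. Δ = (V_up−V_dn)/(S_up−S_dn) = (132.8125−88.1875)/(132.8125−88.1875) = 1.0000. V = [p*·132.8125 + (1−p*)·88.1875]/1.07 = 106.2500. B = V − Δ·S = 0.0000.
(1,0): S=56.4400. Δ = (V_up−V_dn)/(S_up−S_dn) = (47.0961−0.0000)/(70.5500−46.8452) = 1.9868. V = [p*·47.0961 + (1−p*)·0.0000]/1.07 = 25.1515. B = V − Δ·S = -86.9822.
(1,1): S=85.0000. Δ = (V_up−V_dn)/(S_up−S_dn) = (106.2500−47.0961)/(106.2500−70.5500) = 1.6570. V = [p*·106.2500 + (1−p*)·47.0961]/1.07 = 75.6059. B = V − Δ·S = -65.2366.
(0,0): S=68.0000. Δ = (V_up−V_dn)/(S_up−S_dn) = (75.6059−25.1515)/(85.0000−56.4400) = 1.7666. V = [p*·75.6059 + (1−p*)·25.1515]/1.07 = 50.4510. B = V − Δ·S = -69.6786.
Self-financing check: at every node Δ·S+B equals the discounted successor values.

(0,0): Delta=1.7666 Bond=-69.6786
(1,0): Delta=1.9868 Bond=-86.9822
(1,1): Delta=1.6570 Bond=-65.2366
(2,0): Delta=0.0000 Bond=0.0000
(2,1): Delta=2.9762 Bond=-162.8741
(2,2): Delta=1.0000 Bond=0.0000
V0=50.4510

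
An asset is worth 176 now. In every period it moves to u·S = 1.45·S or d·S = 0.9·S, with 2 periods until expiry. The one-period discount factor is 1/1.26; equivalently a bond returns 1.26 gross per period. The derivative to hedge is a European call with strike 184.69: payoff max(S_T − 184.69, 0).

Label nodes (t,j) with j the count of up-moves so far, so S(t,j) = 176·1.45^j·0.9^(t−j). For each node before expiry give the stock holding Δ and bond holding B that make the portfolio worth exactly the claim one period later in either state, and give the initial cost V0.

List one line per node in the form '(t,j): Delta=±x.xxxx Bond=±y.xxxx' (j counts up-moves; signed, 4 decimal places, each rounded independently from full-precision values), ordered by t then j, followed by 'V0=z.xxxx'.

Risk-neutral probability p* = (R−d)/(u−d) = (1.26−0.9)/(1.45−0.9) = 0.6545.
Terminal values V(2,·): V(2,0)=0.0000, V(2,1)=44.9900, V(2,2)=185.3500
Node (1,0) S=158.4000: V=(p*·44.9900+(1−p*)·0.0000)/1.26=23.3714; Δ=(44.9900−0.0000)/(229.6800−142.5600)=0.5164; B=V−Δ·S=-58.4286
Node (1,1) S=255.2000: V=(p*·185.3500+(1−p*)·44.9900)/1.26=108.6206; Δ=(185.3500−44.9900)/(370.0400−229.6800)=1.0000; B=V−Δ·S=-146.5794
Node (0,0) S=176.0000: V=(p*·108.6206+(1−p*)·23.3714)/1.26=62.8341; Δ=(108.6206−23.3714)/(255.2000−158.4000)=0.8807; B=V−Δ·S=-92.1645
The time-0 hedge costs 62.8341, which is the no-arbitrage price.

(0,0): Delta=0.8807 Bond=-92.1645
(1,0): Delta=0.5164 Bond=-58.4286
(1,1): Delta=1.0000 Bond=-146.5794
V0=62.8341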